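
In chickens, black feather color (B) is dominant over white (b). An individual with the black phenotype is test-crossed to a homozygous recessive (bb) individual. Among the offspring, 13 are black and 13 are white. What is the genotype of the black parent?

Test cross: ? × bb
Offspring: 13 black, 13 white — approximately 1:1.
A 1:1 ratio in a test cross indicates the unknown parent is heterozygous (Bb).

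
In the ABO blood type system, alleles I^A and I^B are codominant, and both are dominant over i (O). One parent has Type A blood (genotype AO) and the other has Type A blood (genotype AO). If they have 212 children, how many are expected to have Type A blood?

Cross: AO × AO
Possible offspring genotypes: 1 AA, 2 AO, 1 OO
Blood type counts: 3 Type A, 1 Type O
Probability of Type A: 3/4
Expected count = 3/4 × 212 = 159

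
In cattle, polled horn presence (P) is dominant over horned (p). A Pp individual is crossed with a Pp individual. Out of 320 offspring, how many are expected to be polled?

Punnett square for Pp × Pp:
Offspring genotypes: 1 PP, 2 Pp, 1 pp
polled: 3, horned: 1
polled: 3 out of 4 → fraction 3/4
Expected count = 3/4 × 320 = 240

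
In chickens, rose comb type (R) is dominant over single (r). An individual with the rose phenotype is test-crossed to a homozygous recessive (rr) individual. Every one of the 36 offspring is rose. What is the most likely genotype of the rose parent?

Test cross: ? × rr
All offspring are rose.
If the unknown parent were heterozygous (Rr), about half of 36 offspring would be single; none are. The unknown parent is most likely homozygous dominant (RR).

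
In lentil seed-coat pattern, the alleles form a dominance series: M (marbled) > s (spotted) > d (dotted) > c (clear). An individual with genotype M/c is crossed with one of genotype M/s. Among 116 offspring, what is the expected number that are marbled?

Cross: M/c × M/s
Allele dominance: M > s > d > c
Offspring genotypes: 1 M/M, 1 M/s, 1 M/c, 1 s/c
Phenotype counts: 3 marbled, 1 spotted
marbled: 3 out of 4 → fraction 3/4
Expected count = 3/4 × 116 = 87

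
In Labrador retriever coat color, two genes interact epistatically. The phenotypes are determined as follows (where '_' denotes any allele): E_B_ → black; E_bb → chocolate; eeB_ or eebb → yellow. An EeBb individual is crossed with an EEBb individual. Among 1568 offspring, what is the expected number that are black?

Cross: EeBb × EEBb — consider each gene separately:
E gene: Ee × EE → 2 EE, 2 Ee → 4 E_ (out of 4)
B gene: Bb × Bb → 1 BB, 2 Bb, 1 bb → 3 B_ : 1 bb (out of 4)
Genotype classes (out of 4 × 4 = 16): E_B_ = 4×3 = 12; E_bb = 4×1 = 4
Apply the phenotype rules: E_B_ (12) → black; E_bb (4) → chocolate
Phenotype counts (out of 16): 12 black, 4 chocolate
black: 12 out of 16 → fraction 3/4
Expected count = 3/4 × 1568 = 1176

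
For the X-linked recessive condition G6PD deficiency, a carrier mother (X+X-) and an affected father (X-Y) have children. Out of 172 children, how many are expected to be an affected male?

Cross: X+X- × X-Y
Offspring: 1 X+X-, 1 X+Y, 1 X-X-, 1 X-Y
Probability of an affected male: 1/4
Expected count = 1/4 × 172 = 43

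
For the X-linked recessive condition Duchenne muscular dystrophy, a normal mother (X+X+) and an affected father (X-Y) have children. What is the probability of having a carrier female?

Cross: X+X+ × X-Y
Offspring: 2 X+X-, 2 X+Y
Probability of a carrier female: 2/4 = 1/2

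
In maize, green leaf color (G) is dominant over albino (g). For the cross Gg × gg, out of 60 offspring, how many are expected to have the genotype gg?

Punnett square for Gg × gg:
Offspring genotypes: 2 Gg, 2 gg
Total offspring: 4
Count with target: 2
Probability: 2/4 = 1/2
Expected count = 1/2 × 60 = 30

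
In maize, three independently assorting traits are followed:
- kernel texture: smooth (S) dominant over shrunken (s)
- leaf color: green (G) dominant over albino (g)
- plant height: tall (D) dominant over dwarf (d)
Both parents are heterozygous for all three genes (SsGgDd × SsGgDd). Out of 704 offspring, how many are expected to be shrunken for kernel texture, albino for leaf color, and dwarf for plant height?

Trihybrid cross: SsGgDd × SsGgDd
Each trait segregates independently with a 3:1 phenotypic ratio, so each gene contributes 3/4 (dominant) or 1/4 (recessive).
Target: shrunken (kernel texture), albino (leaf color), dwarf (plant height)
Probability = product of independent per-trait probabilities
= 1/4 × 1/4 × 1/4 = 1/64
Expected count = 1/64 × 704 = 11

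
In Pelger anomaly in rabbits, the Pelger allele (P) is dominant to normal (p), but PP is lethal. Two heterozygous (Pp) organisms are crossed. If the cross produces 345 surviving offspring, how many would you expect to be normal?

Cross: Pp × Pp
Punnett square offspring (before lethality): 1 PP, 2 Pp, 1 pp
The PP genotype is lethal (embryos die); surviving offspring: 2 Pp, 1 pp
normal: 1 out of 3 → fraction 1/3
Expected count = 1/3 × 345 = 115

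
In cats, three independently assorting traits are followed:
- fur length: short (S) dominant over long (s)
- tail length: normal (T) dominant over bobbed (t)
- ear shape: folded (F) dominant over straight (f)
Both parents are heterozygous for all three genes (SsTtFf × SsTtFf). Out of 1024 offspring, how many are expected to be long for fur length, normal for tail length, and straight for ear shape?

Trihybrid cross: SsTtFf × SsTtFf
Each trait segregates independently with a 3:1 phenotypic ratio, so each gene contributes 3/4 (dominant) or 1/4 (recessive).
Target: long (fur length), normal (tail length), straight (ear shape)
Probability = product of independent per-trait probabilities
= 1/4 × 3/4 × 1/4 = 3/64
Expected count = 3/64 × 1024 = 48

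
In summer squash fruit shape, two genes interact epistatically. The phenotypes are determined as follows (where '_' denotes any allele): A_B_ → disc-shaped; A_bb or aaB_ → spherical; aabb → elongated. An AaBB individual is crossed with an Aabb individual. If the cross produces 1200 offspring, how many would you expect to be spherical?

Cross: AaBB × Aabb — consider each gene separately:
A gene: Aa × Aa → 1 AA, 2 Aa, 1 aa → 3 A_ : 1 aa (out of 4)
B gene: BB × bb → 4 Bb → 4 B_ (out of 4)
Genotype classes (out of 4 × 4 = 16): A_B_ = 3×4 = 12; aaB_ = 1×4 = 4
Apply the phenotype rules: A_B_ (12) → disc-shaped; aaB_ (4) → spherical
Phenotype counts (out of 16): 12 disc-shaped, 4 spherical
spherical: 4 out of 16 → fraction 1/4
Expected count = 1/4 × 1200 = 300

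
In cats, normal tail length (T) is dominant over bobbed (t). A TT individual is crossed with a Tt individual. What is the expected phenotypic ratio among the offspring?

Punnett square for TT × Tt:
Offspring genotypes: 2 TT, 2 Tt
normal: 4, bobbed: 0
Ratio: all normal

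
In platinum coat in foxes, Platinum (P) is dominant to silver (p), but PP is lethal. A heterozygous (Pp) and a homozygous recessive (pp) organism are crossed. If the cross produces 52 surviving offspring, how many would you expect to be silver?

Cross: Pp × pp
Punnett square offspring (before lethality): 2 Pp, 2 pp
No PP offspring are produced in this cross.
silver: 2 out of 4 → fraction 1/2
Expected count = 1/2 × 52 = 26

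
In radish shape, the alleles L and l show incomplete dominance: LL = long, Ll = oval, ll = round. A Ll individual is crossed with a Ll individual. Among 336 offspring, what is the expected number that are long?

Punnett square for Ll × Ll:
Offspring genotypes: 1 LL, 2 Ll, 1 ll
Phenotype counts: 1 long, 2 oval, 1 round
long: 1 out of 4 → fraction 1/4
Expected count = 1/4 × 336 = 84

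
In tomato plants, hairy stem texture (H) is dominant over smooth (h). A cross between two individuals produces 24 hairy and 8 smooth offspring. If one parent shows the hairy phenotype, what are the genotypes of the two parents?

Observed offspring: 24 hairy, 8 smooth
The observed ratio simplifies to 3:1. Smooth (hh) offspring appear, so each parent must contribute one h allele. The parent stated to show hairy carries H, so it is Hh. The other parent is then either Hh or hh: Hh × hh would give a 1:1 split, whereas Hh × Hh gives 3:1 — matching the data. So both parents are heterozygous (Hh × Hh).
Parent genotypes: Hh × Hh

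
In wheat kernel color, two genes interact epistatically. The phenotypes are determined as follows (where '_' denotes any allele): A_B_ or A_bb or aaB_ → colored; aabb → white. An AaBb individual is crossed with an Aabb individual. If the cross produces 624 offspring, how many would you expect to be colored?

Cross: AaBb × Aabb — consider each gene separately:
A gene: Aa × Aa → 1 AA, 2 Aa, 1 aa → 3 A_ : 1 aa (out of 4)
B gene: Bb × bb → 2 Bb, 2 bb → 2 B_ : 2 bb (out of 4)
Genotype classes (out of 4 × 4 = 16): A_B_ = 3×2 = 6; A_bb = 3×2 = 6; aaB_ = 1×2 = 2; aabb = 1×2 = 2
Apply the phenotype rules: A_B_ (6) + A_bb (6) + aaB_ (2) → colored; aabb (2) → white
Phenotype counts (out of 16): 14 colored, 2 white
colored: 14 out of 16 → fraction 7/8
Expected count = 7/8 × 624 = 546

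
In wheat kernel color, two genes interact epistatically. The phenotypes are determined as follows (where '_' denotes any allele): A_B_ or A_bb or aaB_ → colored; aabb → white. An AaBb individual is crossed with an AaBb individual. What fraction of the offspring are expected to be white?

Cross: AaBb × AaBb — consider each gene separately:
A gene: Aa × Aa → 1 AA, 2 Aa, 1 aa → 3 A_ : 1 aa (out of 4)
B gene: Bb × Bb → 1 BB, 2 Bb, 1 bb → 3 B_ : 1 bb (out of 4)
Genotype classes (out of 4 × 4 = 16): A_B_ = 3×3 = 9; A_bb = 3×1 = 3; aaB_ = 1×3 = 3; aabb = 1×1 = 1
Apply the phenotype rules: A_B_ (9) + A_bb (3) + aaB_ (3) → colored; aabb (1) → white
Phenotype counts (out of 16): 15 colored, 1 white
white: 1 out of 16
Probability: 1/16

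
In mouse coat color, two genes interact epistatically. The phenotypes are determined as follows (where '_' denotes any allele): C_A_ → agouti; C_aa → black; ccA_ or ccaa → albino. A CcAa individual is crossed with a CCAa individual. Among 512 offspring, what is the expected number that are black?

Cross: CcAa × CCAa — consider each gene separately:
C gene: Cc × CC → 2 CC, 2 Cc → 4 C_ (out of 4)
A gene: Aa × Aa → 1 AA, 2 Aa, 1 aa → 3 A_ : 1 aa (out of 4)
Genotype classes (out of 4 × 4 = 16): C_A_ = 4×3 = 12; C_aa = 4×1 = 4
Apply the phenotype rules: C_A_ (12) → agouti; C_aa (4) → black
Phenotype counts (out of 16): 12 agouti, 4 black
black: 4 out of 16 → fraction 1/4
Expected count = 1/4 × 512 = 128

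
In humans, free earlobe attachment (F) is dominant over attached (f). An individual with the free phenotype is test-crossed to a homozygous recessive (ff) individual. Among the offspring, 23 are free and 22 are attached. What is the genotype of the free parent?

Test cross: ? × ff
Offspring: 23 free, 22 attached — approximately 1:1.
A 1:1 ratio in a test cross indicates the unknown parent is heterozygous (Ff).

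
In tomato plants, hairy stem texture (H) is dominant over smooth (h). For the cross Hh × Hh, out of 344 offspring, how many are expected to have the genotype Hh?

Punnett square for Hh × Hh:
Offspring genotypes: 1 HH, 2 Hh, 1 hh
Total offspring: 4
Count with target: 2
Probability: 2/4 = 1/2
Expected count = 1/2 × 344 = 172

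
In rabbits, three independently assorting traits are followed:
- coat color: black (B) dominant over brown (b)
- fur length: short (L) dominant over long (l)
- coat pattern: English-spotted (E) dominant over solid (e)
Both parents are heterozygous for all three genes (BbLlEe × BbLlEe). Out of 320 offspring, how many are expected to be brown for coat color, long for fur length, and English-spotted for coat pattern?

Trihybrid cross: BbLlEe × BbLlEe
Each trait segregates independently with a 3:1 phenotypic ratio, so each gene contributes 3/4 (dominant) or 1/4 (recessive).
Target: brown (coat color), long (fur length), English-spotted (coat pattern)
Probability = product of independent per-trait probabilities
= 1/4 × 1/4 × 3/4 = 3/64
Expected count = 3/64 × 320 = 15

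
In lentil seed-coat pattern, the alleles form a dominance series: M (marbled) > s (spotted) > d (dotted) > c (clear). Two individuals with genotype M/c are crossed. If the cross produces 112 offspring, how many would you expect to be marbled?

Cross: M/c × M/c
Allele dominance: M > s > d > c
Offspring genotypes: 1 M/M, 2 M/c, 1 c/c
Phenotype counts: 3 marbled, 1 clear
marbled: 3 out of 4 → fraction 3/4
Expected count = 3/4 × 112 = 84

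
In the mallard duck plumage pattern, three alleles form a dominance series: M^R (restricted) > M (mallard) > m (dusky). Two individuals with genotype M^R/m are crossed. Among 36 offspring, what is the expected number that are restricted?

Cross: M^R/m × M^R/m
Allele dominance: M^R > M > m
Offspring genotypes: 1 M^R/M^R, 2 M^R/m, 1 m/m
Phenotype counts: 3 restricted, 1 dusky
restricted: 3 out of 4 → fraction 3/4
Expected count = 3/4 × 36 = 27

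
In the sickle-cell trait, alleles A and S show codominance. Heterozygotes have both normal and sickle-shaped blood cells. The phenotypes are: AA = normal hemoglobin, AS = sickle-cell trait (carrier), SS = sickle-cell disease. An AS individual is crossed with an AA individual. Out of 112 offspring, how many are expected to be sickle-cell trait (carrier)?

Punnett square for AS × AA:
Offspring genotypes: 2 AA, 2 AS
Phenotype counts: 2 normal hemoglobin, 2 sickle-cell trait (carrier)
sickle-cell trait (carrier): 2 out of 4 → fraction 1/2
Expected count = 1/2 × 112 = 56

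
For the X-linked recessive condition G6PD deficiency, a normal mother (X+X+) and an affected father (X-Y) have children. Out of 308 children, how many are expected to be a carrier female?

Cross: X+X+ × X-Y
Offspring: 2 X+X-, 2 X+Y
Probability of a carrier female: 2/4 = 1/2
Expected count = 1/2 × 308 = 154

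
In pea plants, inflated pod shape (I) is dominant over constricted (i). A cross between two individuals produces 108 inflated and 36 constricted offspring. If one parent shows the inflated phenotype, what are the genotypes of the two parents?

Observed offspring: 108 inflated, 36 constricted
The observed ratio simplifies to 3:1. Constricted (ii) offspring appear, so each parent must contribute one i allele. The parent stated to show inflated carries I, so it is Ii. The other parent is then either Ii or ii: Ii × ii would give a 1:1 split, whereas Ii × Ii gives 3:1 — matching the data. So both parents are heterozygous (Ii × Ii).
Parent genotypes: Ii × Ii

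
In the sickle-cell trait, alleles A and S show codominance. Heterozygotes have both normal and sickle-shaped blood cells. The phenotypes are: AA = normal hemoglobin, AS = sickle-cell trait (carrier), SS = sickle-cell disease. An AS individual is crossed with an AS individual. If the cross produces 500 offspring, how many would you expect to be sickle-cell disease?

Punnett square for AS × AS:
Offspring genotypes: 1 AA, 2 AS, 1 SS
Phenotype counts: 1 normal hemoglobin, 2 sickle-cell trait (carrier), 1 sickle-cell disease
sickle-cell disease: 1 out of 4 → fraction 1/4
Expected count = 1/4 × 500 = 125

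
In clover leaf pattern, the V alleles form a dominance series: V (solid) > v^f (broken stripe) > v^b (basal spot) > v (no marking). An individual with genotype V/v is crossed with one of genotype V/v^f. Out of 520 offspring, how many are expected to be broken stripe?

Cross: V/v × V/v^f
Allele dominance: V > v^f > v^b > v
Offspring genotypes: 1 V/V, 1 V/v^f, 1 V/v, 1 v^f/v
Phenotype counts: 3 solid, 1 broken stripe
broken stripe: 1 out of 4 → fraction 1/4
Expected count = 1/4 × 520 = 130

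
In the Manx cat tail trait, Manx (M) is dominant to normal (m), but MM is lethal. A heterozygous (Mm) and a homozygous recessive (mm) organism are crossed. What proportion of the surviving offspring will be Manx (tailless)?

Cross: Mm × mm
Punnett square offspring (before lethality): 2 Mm, 2 mm
No MM offspring are produced in this cross.
Manx (tailless): 2 out of 4
Probability: 2/4 = 1/2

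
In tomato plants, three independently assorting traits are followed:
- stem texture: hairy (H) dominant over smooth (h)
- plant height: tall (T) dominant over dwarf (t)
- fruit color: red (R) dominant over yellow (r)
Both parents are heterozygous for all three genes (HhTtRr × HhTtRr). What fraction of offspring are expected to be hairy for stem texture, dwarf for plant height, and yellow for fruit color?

Trihybrid cross: HhTtRr × HhTtRr
Each trait segregates independently with a 3:1 phenotypic ratio, so each gene contributes 3/4 (dominant) or 1/4 (recessive).
Target: hairy (stem texture), dwarf (plant height), yellow (fruit color)
Probability = product of independent per-trait probabilities
= 3/4 × 1/4 × 1/4 = 3/64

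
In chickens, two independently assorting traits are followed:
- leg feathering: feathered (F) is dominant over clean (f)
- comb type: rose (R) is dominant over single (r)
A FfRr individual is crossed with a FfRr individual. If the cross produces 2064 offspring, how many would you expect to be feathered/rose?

Dihybrid cross FfRr × FfRr — consider each gene separately:
leg feathering: Ff × Ff → 1 FF, 2 Ff, 1 ff → 3 F_ : 1 ff (out of 4)
comb type: Rr × Rr → 1 RR, 2 Rr, 1 rr → 3 R_ : 1 rr (out of 4)
Combine (counts out of 4 × 4 = 16): feathered/rose (F_R_) = 3×3 = 9; feathered/single (F_rr) = 3×1 = 3; clean/rose (ffR_) = 1×3 = 3; clean/single (ffrr) = 1×1 = 1
Phenotype counts (out of 16): 9 feathered/rose, 3 feathered/single, 3 clean/rose, 1 clean/single
feathered/rose: 9 out of 16 → fraction 9/16
Expected count = 9/16 × 2064 = 1161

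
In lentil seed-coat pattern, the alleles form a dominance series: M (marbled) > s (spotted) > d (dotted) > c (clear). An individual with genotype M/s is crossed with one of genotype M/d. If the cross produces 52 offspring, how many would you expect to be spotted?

Cross: M/s × M/d
Allele dominance: M > s > d > c
Offspring genotypes: 1 M/M, 1 M/d, 1 M/s, 1 s/d
Phenotype counts: 3 marbled, 1 spotted
spotted: 1 out of 4 → fraction 1/4
Expected count = 1/4 × 52 = 13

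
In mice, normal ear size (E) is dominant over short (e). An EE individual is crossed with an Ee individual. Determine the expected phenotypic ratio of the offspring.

Punnett square for EE × Ee:
Offspring genotypes: 2 EE, 2 Ee
normal: 4, short: 0
Ratio: all normal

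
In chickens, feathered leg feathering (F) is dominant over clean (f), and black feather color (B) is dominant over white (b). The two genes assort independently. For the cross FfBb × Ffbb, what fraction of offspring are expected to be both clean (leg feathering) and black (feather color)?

Dihybrid cross FfBb × Ffbb — consider each gene separately:
leg feathering: Ff × Ff → 1 FF, 2 Ff, 1 ff → 3 F_ : 1 ff (out of 4)
feather color: Bb × bb → 2 Bb, 2 bb → 2 B_ : 2 bb (out of 4)
Looking for: clean (ff) and black (B_)
P(clean) = 1/4, P(black) = 2/4
P(both) = 1/4 × 2/4 = 2/16 = 1/8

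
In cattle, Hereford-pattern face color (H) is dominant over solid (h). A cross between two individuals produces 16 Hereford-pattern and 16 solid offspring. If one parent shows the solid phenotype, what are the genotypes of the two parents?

Observed offspring: 16 Hereford-pattern, 16 solid
The observed ratio simplifies to 1:1. One parent shows solid, so its genotype must be hh. A 1:1 offspring split requires the other parent to be heterozygous (Hh).
Parent genotypes: hh × Hh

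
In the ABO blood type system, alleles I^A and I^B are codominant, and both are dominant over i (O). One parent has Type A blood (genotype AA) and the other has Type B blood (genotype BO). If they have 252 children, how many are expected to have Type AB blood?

Cross: AA × BO
Possible offspring genotypes: 2 AB, 2 AO
Blood type counts: 2 Type AB, 2 Type A
Probability of Type AB: 2/4 = 1/2
Expected count = 1/2 × 252 = 126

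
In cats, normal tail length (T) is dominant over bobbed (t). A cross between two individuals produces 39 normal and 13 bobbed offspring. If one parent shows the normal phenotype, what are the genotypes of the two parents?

Observed offspring: 39 normal, 13 bobbed
The observed ratio simplifies to 3:1. Bobbed (tt) offspring appear, so each parent must contribute one t allele. The parent stated to show normal carries T, so it is Tt. The other parent is then either Tt or tt: Tt × tt would give a 1:1 split, whereas Tt × Tt gives 3:1 — matching the data. So both parents are heterozygous (Tt × Tt).
Parent genotypes: Tt × Tt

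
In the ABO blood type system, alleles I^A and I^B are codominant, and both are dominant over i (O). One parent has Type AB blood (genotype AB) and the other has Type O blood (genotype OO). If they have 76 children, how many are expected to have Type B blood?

Cross: AB × OO
Possible offspring genotypes: 2 AO, 2 BO
Blood type counts: 2 Type A, 2 Type B
Probability of Type B: 2/4 = 1/2
Expected count = 1/2 × 76 = 38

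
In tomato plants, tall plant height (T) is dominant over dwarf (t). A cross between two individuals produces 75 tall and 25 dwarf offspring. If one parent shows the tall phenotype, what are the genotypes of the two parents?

Observed offspring: 75 tall, 25 dwarf
The observed ratio simplifies to 3:1. Dwarf (tt) offspring appear, so each parent must contribute one t allele. The parent stated to show tall carries T, so it is Tt. The other parent is then either Tt or tt: Tt × tt would give a 1:1 split, whereas Tt × Tt gives 3:1 — matching the data. So both parents are heterozygous (Tt × Tt).
Parent genotypes: Tt × Tt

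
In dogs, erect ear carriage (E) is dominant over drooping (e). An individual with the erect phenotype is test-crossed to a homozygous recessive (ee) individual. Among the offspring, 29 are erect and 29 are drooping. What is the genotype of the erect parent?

Test cross: ? × ee
Offspring: 29 erect, 29 drooping — approximately 1:1.
A 1:1 ratio in a test cross indicates the unknown parent is heterozygous (Ee).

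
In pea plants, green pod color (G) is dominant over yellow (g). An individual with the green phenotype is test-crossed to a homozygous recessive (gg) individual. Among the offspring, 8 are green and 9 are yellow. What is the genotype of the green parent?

Test cross: ? × gg
Offspring: 8 green, 9 yellow — approximately 1:1.
A 1:1 ratio in a test cross indicates the unknown parent is heterozygous (Gg).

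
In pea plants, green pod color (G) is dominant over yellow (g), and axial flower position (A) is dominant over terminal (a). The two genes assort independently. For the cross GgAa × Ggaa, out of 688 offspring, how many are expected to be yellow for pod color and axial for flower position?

Dihybrid cross GgAa × Ggaa — consider each gene separately:
pod color: Gg × Gg → 1 GG, 2 Gg, 1 gg → 3 G_ : 1 gg (out of 4)
flower position: Aa × aa → 2 Aa, 2 aa → 2 A_ : 2 aa (out of 4)
Looking for: yellow (gg) and axial (A_)
P(yellow) = 1/4, P(axial) = 2/4
P(both) = 1/4 × 2/4 = 2/16 = 1/8
Expected count = 1/8 × 688 = 86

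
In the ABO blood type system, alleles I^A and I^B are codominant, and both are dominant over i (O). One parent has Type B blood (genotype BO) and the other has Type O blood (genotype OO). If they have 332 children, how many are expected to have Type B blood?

Cross: BO × OO
Possible offspring genotypes: 2 BO, 2 OO
Blood type counts: 2 Type B, 2 Type O
Probability of Type B: 2/4 = 1/2
Expected count = 1/2 × 332 = 166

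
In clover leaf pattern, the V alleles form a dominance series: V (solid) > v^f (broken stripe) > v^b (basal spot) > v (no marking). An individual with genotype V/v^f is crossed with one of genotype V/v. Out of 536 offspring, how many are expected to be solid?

Cross: V/v^f × V/v
Allele dominance: V > v^f > v^b > v
Offspring genotypes: 1 V/V, 1 V/v, 1 V/v^f, 1 v^f/v
Phenotype counts: 3 solid, 1 broken stripe
solid: 3 out of 4 → fraction 3/4
Expected count = 3/4 × 536 = 402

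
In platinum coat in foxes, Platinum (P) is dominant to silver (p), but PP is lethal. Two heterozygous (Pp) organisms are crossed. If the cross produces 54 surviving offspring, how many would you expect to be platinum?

Cross: Pp × Pp
Punnett square offspring (before lethality): 1 PP, 2 Pp, 1 pp
The PP genotype is lethal (embryos die); surviving offspring: 2 Pp, 1 pp
platinum: 2 out of 3 → fraction 2/3
Expected count = 2/3 × 54 = 36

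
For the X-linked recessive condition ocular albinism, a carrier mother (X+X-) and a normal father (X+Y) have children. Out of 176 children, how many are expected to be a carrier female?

Cross: X+X- × X+Y
Offspring: 1 X+X+, 1 X+Y, 1 X+X-, 1 X-Y
Probability of a carrier female: 1/4
Expected count = 1/4 × 176 = 44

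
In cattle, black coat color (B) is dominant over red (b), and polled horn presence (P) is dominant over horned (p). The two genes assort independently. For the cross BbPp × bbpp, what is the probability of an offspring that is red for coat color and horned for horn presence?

Dihybrid cross BbPp × bbpp — consider each gene separately:
coat color: Bb × bb → 2 Bb, 2 bb → 2 B_ : 2 bb (out of 4)
horn presence: Pp × pp → 2 Pp, 2 pp → 2 P_ : 2 pp (out of 4)
Looking for: red (bb) and horned (pp)
P(red) = 2/4, P(horned) = 2/4
P(both) = 2/4 × 2/4 = 4/16 = 1/4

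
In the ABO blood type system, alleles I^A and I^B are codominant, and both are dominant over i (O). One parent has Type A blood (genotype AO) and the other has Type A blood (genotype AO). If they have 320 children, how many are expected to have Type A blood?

Cross: AO × AO
Possible offspring genotypes: 1 AA, 2 AO, 1 OO
Blood type counts: 3 Type A, 1 Type O
Probability of Type A: 3/4
Expected count = 3/4 × 320 = 240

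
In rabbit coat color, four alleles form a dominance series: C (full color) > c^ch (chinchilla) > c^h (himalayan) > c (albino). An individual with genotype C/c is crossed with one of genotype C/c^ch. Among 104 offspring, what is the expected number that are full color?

Cross: C/c × C/c^ch
Allele dominance: C > c^ch > c^h > c
Offspring genotypes: 1 C/C, 1 C/c^ch, 1 C/c, 1 c^ch/c
Phenotype counts: 3 full color, 1 chinchilla
full color: 3 out of 4 → fraction 3/4
Expected count = 3/4 × 104 = 78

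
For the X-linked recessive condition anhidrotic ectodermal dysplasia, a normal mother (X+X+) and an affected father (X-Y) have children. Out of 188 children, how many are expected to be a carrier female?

Cross: X+X+ × X-Y
Offspring: 2 X+X-, 2 X+Y
Probability of a carrier female: 2/4 = 1/2
Expected count = 1/2 × 188 = 94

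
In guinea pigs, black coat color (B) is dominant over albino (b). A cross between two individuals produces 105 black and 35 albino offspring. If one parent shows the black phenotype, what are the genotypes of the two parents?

Observed offspring: 105 black, 35 albino
The observed ratio simplifies to 3:1. Albino (bb) offspring appear, so each parent must contribute one b allele. The parent stated to show black carries B, so it is Bb. The other parent is then either Bb or bb: Bb × bb would give a 1:1 split, whereas Bb × Bb gives 3:1 — matching the data. So both parents are heterozygous (Bb × Bb).
Parent genotypes: Bb × Bb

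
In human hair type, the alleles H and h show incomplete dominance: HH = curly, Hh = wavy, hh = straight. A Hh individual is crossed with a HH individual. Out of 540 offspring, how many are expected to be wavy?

Punnett square for Hh × HH:
Offspring genotypes: 2 HH, 2 Hh
Phenotype counts: 2 curly, 2 wavy
wavy: 2 out of 4 → fraction 1/2
Expected count = 1/2 × 540 = 270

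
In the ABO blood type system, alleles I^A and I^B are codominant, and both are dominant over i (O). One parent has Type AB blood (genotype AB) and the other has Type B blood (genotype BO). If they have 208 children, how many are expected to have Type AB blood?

Cross: AB × BO
Possible offspring genotypes: 1 AB, 1 AO, 1 BB, 1 BO
Blood type counts: 1 Type AB, 1 Type A, 2 Type B
Probability of Type AB: 1/4
Expected count = 1/4 × 208 = 52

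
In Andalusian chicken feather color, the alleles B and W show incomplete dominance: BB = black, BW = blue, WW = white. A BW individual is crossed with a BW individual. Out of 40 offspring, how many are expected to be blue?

Punnett square for BW × BW:
Offspring genotypes: 1 BB, 2 BW, 1 WW
Phenotype counts: 1 black, 2 blue, 1 white
blue: 2 out of 4 → fraction 1/2
Expected count = 1/2 × 40 = 20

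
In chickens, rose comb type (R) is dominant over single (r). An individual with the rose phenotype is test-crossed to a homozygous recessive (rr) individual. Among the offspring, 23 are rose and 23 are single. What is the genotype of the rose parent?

Test cross: ? × rr
Offspring: 23 rose, 23 single — approximately 1:1.
A 1:1 ratio in a test cross indicates the unknown parent is heterozygous (Rr).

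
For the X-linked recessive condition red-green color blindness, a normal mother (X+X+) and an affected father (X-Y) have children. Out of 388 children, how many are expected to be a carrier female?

Cross: X+X+ × X-Y
Offspring: 2 X+X-, 2 X+Y
Probability of a carrier female: 2/4 = 1/2
Expected count = 1/2 × 388 = 194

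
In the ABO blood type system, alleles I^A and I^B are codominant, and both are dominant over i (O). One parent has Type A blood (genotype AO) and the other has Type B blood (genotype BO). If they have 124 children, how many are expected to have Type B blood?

Cross: AO × BO
Possible offspring genotypes: 1 AB, 1 AO, 1 BO, 1 OO
Blood type counts: 1 Type AB, 1 Type A, 1 Type B, 1 Type O
Probability of Type B: 1/4
Expected count = 1/4 × 124 = 31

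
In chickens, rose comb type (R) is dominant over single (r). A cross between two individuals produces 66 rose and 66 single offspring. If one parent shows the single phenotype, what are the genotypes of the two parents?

Observed offspring: 66 rose, 66 single
The observed ratio simplifies to 1:1. One parent shows single, so its genotype must be rr. A 1:1 offspring split requires the other parent to be heterozygous (Rr).
Parent genotypes: rr × Rr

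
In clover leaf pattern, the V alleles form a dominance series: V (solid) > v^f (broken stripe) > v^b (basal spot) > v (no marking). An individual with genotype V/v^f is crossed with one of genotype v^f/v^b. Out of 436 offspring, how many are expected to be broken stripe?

Cross: V/v^f × v^f/v^b
Allele dominance: V > v^f > v^b > v
Offspring genotypes: 1 V/v^f, 1 V/v^b, 1 v^f/v^f, 1 v^f/v^b
Phenotype counts: 2 solid, 2 broken stripe
broken stripe: 2 out of 4 → fraction 1/2
Expected count = 1/2 × 436 = 218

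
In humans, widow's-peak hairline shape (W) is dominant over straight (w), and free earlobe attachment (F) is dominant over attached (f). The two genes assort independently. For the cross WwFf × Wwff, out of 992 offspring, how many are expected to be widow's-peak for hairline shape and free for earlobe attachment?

Dihybrid cross WwFf × Wwff — consider each gene separately:
hairline shape: Ww × Ww → 1 WW, 2 Ww, 1 ww → 3 W_ : 1 ww (out of 4)
earlobe attachment: Ff × ff → 2 Ff, 2 ff → 2 F_ : 2 ff (out of 4)
Looking for: widow's-peak (W_) and free (F_)
P(widow's-peak) = 3/4, P(free) = 2/4
P(both) = 3/4 × 2/4 = 6/16 = 3/8
Expected count = 3/8 × 992 = 372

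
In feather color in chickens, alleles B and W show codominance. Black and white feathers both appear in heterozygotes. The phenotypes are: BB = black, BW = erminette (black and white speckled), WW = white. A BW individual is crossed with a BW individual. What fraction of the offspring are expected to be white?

Punnett square for BW × BW:
Offspring genotypes: 1 BB, 2 BW, 1 WW
Phenotype counts: 1 black, 2 erminette (black and white speckled), 1 white
white: 1 out of 4
Probability: 1/4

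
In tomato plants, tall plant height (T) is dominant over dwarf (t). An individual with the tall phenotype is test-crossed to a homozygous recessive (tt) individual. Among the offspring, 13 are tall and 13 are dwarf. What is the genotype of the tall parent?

Test cross: ? × tt
Offspring: 13 tall, 13 dwarf — approximately 1:1.
A 1:1 ratio in a test cross indicates the unknown parent is heterozygous (Tt).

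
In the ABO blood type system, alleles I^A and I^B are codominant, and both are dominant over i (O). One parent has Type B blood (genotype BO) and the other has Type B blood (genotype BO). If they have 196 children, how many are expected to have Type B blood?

Cross: BO × BO
Possible offspring genotypes: 1 BB, 2 BO, 1 OO
Blood type counts: 3 Type B, 1 Type O
Probability of Type B: 3/4
Expected count = 3/4 × 196 = 147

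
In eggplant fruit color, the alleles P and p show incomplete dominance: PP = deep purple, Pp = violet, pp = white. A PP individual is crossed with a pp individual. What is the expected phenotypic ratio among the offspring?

Punnett square for PP × pp:
Offspring genotypes: 4 Pp
Phenotype counts: 4 violet
Ratio: all violet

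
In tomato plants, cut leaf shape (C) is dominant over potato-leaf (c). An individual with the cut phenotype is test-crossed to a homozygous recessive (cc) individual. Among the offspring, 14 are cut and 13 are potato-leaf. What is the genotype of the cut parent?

Test cross: ? × cc
Offspring: 14 cut, 13 potato-leaf — approximately 1:1.
A 1:1 ratio in a test cross indicates the unknown parent is heterozygous (Cc).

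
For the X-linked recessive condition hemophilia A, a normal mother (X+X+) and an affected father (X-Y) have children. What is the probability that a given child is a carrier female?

Cross: X+X+ × X-Y
Offspring: 2 X+X-, 2 X+Y
Probability of a carrier female: 2/4 = 1/2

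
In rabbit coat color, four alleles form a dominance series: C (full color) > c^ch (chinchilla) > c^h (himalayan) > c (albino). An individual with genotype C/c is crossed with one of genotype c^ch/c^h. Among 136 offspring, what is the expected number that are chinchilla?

Cross: C/c × c^ch/c^h
Allele dominance: C > c^ch > c^h > c
Offspring genotypes: 1 C/c^ch, 1 C/c^h, 1 c^ch/c, 1 c^h/c
Phenotype counts: 2 full color, 1 chinchilla, 1 himalayan
chinchilla: 1 out of 4 → fraction 1/4
Expected count = 1/4 × 136 = 34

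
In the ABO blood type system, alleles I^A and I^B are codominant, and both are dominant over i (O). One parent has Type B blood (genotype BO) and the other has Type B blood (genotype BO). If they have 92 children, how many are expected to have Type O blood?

Cross: BO × BO
Possible offspring genotypes: 1 BB, 2 BO, 1 OO
Blood type counts: 3 Type B, 1 Type O
Probability of Type O: 1/4
Expected count = 1/4 × 92 = 23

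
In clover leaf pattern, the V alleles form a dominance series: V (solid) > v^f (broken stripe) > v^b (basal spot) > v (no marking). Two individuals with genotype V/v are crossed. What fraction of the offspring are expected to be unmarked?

Cross: V/v × V/v
Allele dominance: V > v^f > v^b > v
Offspring genotypes: 1 V/V, 2 V/v, 1 v/v
Phenotype counts: 3 solid, 1 unmarked
unmarked: 1 out of 4
Probability: 1/4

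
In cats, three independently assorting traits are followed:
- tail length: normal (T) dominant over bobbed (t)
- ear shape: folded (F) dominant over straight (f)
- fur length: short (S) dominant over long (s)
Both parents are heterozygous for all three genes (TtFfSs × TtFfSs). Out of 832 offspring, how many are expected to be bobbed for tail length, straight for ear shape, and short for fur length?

Trihybrid cross: TtFfSs × TtFfSs
Each trait segregates independently with a 3:1 phenotypic ratio, so each gene contributes 3/4 (dominant) or 1/4 (recessive).
Target: bobbed (tail length), straight (ear shape), short (fur length)
Probability = product of independent per-trait probabilities
= 1/4 × 1/4 × 3/4 = 3/64
Expected count = 3/64 × 832 = 39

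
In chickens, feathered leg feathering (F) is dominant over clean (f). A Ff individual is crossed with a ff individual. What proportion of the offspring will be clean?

Punnett square for Ff × ff:
Offspring genotypes: 2 Ff, 2 ff
feathered: 2, clean: 2
clean: 2 out of 4
Probability: 2/4 = 1/2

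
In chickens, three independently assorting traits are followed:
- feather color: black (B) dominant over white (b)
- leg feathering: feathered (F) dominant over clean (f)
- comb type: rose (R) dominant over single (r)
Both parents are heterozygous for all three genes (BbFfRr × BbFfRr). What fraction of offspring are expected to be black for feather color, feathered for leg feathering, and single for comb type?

Trihybrid cross: BbFfRr × BbFfRr
Each trait segregates independently with a 3:1 phenotypic ratio, so each gene contributes 3/4 (dominant) or 1/4 (recessive).
Target: black (feather color), feathered (leg feathering), single (comb type)
Probability = product of independent per-trait probabilities
= 3/4 × 3/4 × 1/4 = 9/64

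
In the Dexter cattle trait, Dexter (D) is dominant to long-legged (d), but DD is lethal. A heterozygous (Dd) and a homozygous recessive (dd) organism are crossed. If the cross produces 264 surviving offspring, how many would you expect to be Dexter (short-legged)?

Cross: Dd × dd
Punnett square offspring (before lethality): 2 Dd, 2 dd
No DD offspring are produced in this cross.
Dexter (short-legged): 2 out of 4 → fraction 1/2
Expected count = 1/2 × 264 = 132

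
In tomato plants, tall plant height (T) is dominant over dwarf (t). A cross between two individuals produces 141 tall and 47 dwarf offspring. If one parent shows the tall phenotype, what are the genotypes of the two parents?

Observed offspring: 141 tall, 47 dwarf
The observed ratio simplifies to 3:1. Dwarf (tt) offspring appear, so each parent must contribute one t allele. The parent stated to show tall carries T, so it is Tt. The other parent is then either Tt or tt: Tt × tt would give a 1:1 split, whereas Tt × Tt gives 3:1 — matching the data. So both parents are heterozygous (Tt × Tt).
Parent genotypes: Tt × Tt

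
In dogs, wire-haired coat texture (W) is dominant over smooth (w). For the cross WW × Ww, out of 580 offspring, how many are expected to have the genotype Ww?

Punnett square for WW × Ww:
Offspring genotypes: 2 WW, 2 Ww
Total offspring: 4
Count with target: 2
Probability: 2/4 = 1/2
Expected count = 1/2 × 580 = 290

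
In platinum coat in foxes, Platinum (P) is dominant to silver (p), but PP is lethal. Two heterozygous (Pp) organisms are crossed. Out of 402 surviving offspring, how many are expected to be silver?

Cross: Pp × Pp
Punnett square offspring (before lethality): 1 PP, 2 Pp, 1 pp
The PP genotype is lethal (embryos die); surviving offspring: 2 Pp, 1 pp
silver: 1 out of 3 → fraction 1/3
Expected count = 1/3 × 402 = 134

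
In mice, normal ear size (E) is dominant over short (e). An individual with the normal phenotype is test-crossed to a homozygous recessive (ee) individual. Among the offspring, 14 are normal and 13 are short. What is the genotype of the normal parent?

Test cross: ? × ee
Offspring: 14 normal, 13 short — approximately 1:1.
A 1:1 ratio in a test cross indicates the unknown parent is heterozygous (Ee).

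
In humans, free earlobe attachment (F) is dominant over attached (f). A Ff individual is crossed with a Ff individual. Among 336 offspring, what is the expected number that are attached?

Punnett square for Ff × Ff:
Offspring genotypes: 1 FF, 2 Ff, 1 ff
free: 3, attached: 1
attached: 1 out of 4 → fraction 1/4
Expected count = 1/4 × 336 = 84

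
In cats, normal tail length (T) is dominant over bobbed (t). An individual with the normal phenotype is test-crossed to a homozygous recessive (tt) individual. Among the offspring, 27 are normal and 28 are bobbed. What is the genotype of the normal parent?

Test cross: ? × tt
Offspring: 27 normal, 28 bobbed — approximately 1:1.
A 1:1 ratio in a test cross indicates the unknown parent is heterozygous (Tt).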